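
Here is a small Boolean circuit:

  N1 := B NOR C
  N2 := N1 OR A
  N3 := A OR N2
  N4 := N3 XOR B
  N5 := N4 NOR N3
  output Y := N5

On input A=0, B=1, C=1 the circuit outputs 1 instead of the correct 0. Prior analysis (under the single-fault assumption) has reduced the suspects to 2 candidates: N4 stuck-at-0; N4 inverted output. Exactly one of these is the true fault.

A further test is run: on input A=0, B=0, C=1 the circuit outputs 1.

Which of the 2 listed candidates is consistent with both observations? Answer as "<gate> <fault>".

N4 stuck-at-0

Evaluate each candidate on input A=0, B=0, C=1:
  N4 stuck-at-0: N1=0, N2=0, N3=0, N4=0 [stuck-at-0], N5=1 → 1 — matches
  N4 inverted output: N1=0, N2=0, N3=0, N4=1 [inverted output], N5=0 → 0 — eliminated
Only N4 stuck-at-0 reproduces the observed 1.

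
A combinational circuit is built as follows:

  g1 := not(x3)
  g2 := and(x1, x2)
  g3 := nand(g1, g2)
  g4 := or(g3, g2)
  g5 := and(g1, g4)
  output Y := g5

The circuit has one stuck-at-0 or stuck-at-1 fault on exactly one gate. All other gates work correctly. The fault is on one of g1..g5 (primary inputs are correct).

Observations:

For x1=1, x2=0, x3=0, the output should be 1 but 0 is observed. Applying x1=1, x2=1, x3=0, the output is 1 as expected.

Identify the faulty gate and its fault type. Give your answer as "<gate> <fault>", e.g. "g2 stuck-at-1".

g3 stuck-at-0

Fault-free values for test 1 (x1=1, x2=0, x3=0): g1=1, g2=0, g3=1, g4=1, g5=1, giving Y=1. Observed 0.
Test 1: faults giving observed 0 are {g1 stuck-at-0, g3 stuck-at-0, g4 stuck-at-0, g5 stuck-at-0}.
Test 2 (x1=1, x2=1, x3=0): fault-free g1=1, g2=1, g3=0, g4=1, g5=1 → 1; observed 1. Eliminates g1 stuck-at-0, g4 stuck-at-0, g5 stuck-at-0.
Only g3 stuck-at-0 is consistent with every test.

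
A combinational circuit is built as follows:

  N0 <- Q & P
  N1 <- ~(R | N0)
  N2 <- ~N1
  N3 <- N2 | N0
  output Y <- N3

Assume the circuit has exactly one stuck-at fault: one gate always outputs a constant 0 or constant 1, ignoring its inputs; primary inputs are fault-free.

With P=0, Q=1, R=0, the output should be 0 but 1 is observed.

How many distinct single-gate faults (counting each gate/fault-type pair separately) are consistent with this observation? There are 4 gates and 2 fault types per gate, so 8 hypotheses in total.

Fault-free: N0=0, N1=1, N2=0, N3=0 → 0. Observed 1.
  N0 stuck-at-0: output 0 ✗
  N0 stuck-at-1: output 1 ✓
  N1 stuck-at-0: output 1 ✓
  N1 stuck-at-1: output 0 ✗
  N2 stuck-at-0: output 0 ✗
  N2 stuck-at-1: output 1 ✓
  N3 stuck-at-0: output 0 ✗
  N3 stuck-at-1: output 1 ✓
Consistent faults: {N0 stuck-at-1, N1 stuck-at-0, N2 stuck-at-1, N3 stuck-at-1} — 4 in all.

4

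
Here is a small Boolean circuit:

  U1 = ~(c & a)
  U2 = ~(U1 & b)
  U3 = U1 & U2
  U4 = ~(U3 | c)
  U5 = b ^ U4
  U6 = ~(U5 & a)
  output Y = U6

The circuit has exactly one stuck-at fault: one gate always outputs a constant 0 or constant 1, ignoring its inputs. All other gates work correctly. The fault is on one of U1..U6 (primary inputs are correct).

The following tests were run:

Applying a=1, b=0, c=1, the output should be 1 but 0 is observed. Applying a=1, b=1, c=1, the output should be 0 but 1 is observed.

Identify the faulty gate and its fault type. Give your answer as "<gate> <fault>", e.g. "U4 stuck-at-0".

Fault-free values for test 1 (a=1, b=0, c=1): U1=0, U2=1, U3=0, U4=0, U5=0, U6=1, giving Y=1. Observed 0.
Test 1: faults giving observed 0 are {U4 stuck-at-1, U5 stuck-at-1, U6 stuck-at-0}.
Test 2 (a=1, b=1, c=1): fault-free U1=0, U2=1, U3=0, U4=0, U5=1, U6=0 → 0; observed 1. Eliminates U5 stuck-at-1, U6 stuck-at-0.
Only U4 stuck-at-1 is consistent with every test.

U4 stuck-at-1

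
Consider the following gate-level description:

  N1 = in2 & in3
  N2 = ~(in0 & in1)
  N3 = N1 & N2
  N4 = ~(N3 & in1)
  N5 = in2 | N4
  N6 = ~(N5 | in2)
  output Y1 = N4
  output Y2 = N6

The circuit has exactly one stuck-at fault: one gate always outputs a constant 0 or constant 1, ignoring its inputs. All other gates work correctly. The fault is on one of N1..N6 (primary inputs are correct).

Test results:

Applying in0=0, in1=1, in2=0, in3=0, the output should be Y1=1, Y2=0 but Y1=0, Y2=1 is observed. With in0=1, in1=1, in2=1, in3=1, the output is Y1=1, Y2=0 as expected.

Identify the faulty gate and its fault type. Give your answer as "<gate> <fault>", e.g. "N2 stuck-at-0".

N1 stuck-at-1

Fault-free values for test 1 (in0=0, in1=1, in2=0, in3=0): N1=0, N2=1, N3=0, N4=1, N5=1, N6=0, giving Y1=1, Y2=0. Observed Y1=0, Y2=1.
Test 1: faults giving observed Y1=0, Y2=1 are {N1 stuck-at-1, N3 stuck-at-1, N4 stuck-at-0}.
Test 2 (in0=1, in1=1, in2=1, in3=1): fault-free N1=1, N2=0, N3=0, N4=1, N5=1, N6=0 → Y1=1, Y2=0; observed Y1=1, Y2=0. Eliminates N3 stuck-at-1, N4 stuck-at-0.
Only N1 stuck-at-1 is consistent with every test.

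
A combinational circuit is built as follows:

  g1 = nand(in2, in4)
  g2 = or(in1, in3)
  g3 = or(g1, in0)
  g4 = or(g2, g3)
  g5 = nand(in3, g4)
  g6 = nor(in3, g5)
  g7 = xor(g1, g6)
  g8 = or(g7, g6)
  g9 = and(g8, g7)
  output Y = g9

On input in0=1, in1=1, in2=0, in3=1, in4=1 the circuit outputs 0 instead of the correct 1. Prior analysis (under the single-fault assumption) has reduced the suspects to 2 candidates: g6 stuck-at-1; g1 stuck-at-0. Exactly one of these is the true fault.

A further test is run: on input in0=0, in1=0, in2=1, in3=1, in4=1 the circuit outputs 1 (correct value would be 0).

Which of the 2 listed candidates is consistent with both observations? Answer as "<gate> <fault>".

g6 stuck-at-1

Evaluate each candidate on input in0=0, in1=0, in2=1, in3=1, in4=1:
  g6 stuck-at-1: g1=0, g2=1, g3=0, g4=1, g5=0, g6=1 [stuck-at-1], g7=1, g8=1, g9=1 → 1 — matches
  g1 stuck-at-0: g1=0 [stuck-at-0], g2=1, g3=0, g4=1, g5=0, g6=0, g7=0, g8=0, g9=0 → 0 — eliminated
Only g6 stuck-at-1 reproduces the observed 1.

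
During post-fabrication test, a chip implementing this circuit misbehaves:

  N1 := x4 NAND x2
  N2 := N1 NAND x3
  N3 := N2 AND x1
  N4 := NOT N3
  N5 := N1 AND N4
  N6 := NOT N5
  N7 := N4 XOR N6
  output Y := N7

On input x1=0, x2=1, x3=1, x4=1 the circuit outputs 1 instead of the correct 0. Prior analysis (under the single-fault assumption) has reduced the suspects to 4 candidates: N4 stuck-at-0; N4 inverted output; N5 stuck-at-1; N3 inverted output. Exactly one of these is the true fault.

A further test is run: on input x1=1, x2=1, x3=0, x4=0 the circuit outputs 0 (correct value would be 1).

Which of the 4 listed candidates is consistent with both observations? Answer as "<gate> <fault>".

Evaluate each candidate on input x1=1, x2=1, x3=0, x4=0:
  N4 stuck-at-0: N1=1, N2=1, N3=1, N4=0 [stuck-at-0], N5=0, N6=1, N7=1 → 1 — eliminated
  N4 inverted output: N1=1, N2=1, N3=1, N4=1 [inverted output], N5=1, N6=0, N7=1 → 1 — eliminated
  N5 stuck-at-1: N1=1, N2=1, N3=1, N4=0, N5=1 [stuck-at-1], N6=0, N7=0 → 0 — matches
  N3 inverted output: N1=1, N2=1, N3=0 [inverted output], N4=1, N5=1, N6=0, N7=1 → 1 — eliminated
Only N5 stuck-at-1 reproduces the observed 0.

N5 stuck-at-1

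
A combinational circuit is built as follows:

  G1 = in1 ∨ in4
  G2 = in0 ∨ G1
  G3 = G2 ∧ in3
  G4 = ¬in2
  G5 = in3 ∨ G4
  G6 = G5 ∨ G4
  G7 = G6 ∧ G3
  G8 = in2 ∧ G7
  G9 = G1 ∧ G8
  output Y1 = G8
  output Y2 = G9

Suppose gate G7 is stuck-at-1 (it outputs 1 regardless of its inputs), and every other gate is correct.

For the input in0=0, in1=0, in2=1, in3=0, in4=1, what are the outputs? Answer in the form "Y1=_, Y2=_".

Y1=1, Y2=1

Propagate with G7 forced: G1=1, G2=1, G3=0, G4=0, G5=0, G6=0, G7=1 [stuck-at-1], G8=1, G9=1.
So the outputs are Y1=1, Y2=1. (Without the fault they would be Y1=0, Y2=0.)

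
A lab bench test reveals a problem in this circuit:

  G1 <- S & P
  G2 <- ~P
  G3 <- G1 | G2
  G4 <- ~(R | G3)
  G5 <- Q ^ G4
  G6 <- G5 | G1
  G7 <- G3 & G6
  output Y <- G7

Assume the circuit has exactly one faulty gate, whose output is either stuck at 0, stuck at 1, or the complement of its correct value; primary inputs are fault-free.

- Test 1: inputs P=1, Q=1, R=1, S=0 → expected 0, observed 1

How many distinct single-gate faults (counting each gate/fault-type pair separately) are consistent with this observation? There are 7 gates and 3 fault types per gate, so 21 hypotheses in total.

Fault-free: G1=0, G2=0, G3=0, G4=0, G5=1, G6=1, G7=0 → 0. Observed 1.
  G1: stuck-at-1, inverted output ✓; others ✗
  G2: stuck-at-1, inverted output ✓; others ✗
  G3: stuck-at-1, inverted output ✓; others ✗
  G4: none of the 3 fault types match ✗
  G5: none of the 3 fault types match ✗
  G6: none of the 3 fault types match ✗
  G7: stuck-at-1, inverted output ✓; others ✗
Consistent faults: {G1 stuck-at-1, G1 inverted output, G2 stuck-at-1, G2 inverted output, G3 stuck-at-1, G3 inverted output, G7 stuck-at-1, G7 inverted output} — 8 in all.

8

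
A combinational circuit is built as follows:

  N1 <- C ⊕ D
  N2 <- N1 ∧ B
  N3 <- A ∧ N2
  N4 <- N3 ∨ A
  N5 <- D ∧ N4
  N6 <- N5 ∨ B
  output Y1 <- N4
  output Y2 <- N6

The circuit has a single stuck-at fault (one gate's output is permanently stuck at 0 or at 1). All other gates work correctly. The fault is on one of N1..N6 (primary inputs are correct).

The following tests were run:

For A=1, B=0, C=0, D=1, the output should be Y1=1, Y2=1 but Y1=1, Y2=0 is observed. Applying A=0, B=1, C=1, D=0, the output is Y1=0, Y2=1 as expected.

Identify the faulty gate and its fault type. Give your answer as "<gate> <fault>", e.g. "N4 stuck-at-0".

N5 stuck-at-0

Fault-free values for test 1 (A=1, B=0, C=0, D=1): N1=1, N2=0, N3=0, N4=1, N5=1, N6=1, giving Y1=1, Y2=1. Observed Y1=1, Y2=0.
Test 1: faults giving observed Y1=1, Y2=0 are {N5 stuck-at-0, N6 stuck-at-0}.
Test 2 (A=0, B=1, C=1, D=0): fault-free N1=1, N2=1, N3=0, N4=0, N5=0, N6=1 → Y1=0, Y2=1; observed Y1=0, Y2=1. Eliminates N6 stuck-at-0.
Only N5 stuck-at-0 is consistent with every test.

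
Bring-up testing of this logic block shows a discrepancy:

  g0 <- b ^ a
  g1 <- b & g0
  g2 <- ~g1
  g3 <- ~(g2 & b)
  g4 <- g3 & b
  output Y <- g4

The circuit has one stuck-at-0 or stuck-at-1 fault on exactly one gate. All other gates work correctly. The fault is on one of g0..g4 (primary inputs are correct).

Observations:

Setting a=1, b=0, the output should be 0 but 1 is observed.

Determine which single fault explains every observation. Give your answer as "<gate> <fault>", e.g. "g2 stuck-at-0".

Fault-free values for test 1 (a=1, b=0): g0=1, g1=0, g2=1, g3=1, g4=0, giving Y=0. Observed 1.
Test 1: faults giving observed 1 are {g4 stuck-at-1}.
Only g4 stuck-at-1 is consistent with every test.

g4 stuck-at-1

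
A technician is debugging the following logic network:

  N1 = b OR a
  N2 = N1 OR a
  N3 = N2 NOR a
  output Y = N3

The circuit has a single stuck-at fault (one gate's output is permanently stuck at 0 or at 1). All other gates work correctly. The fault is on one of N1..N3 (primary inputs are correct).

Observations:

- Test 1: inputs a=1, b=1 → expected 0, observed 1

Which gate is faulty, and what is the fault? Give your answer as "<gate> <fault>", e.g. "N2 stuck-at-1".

Fault-free values for test 1 (a=1, b=1): N1=1, N2=1, N3=0, giving Y=0. Observed 1.
Test 1: faults giving observed 1 are {N3 stuck-at-1}.
Only N3 stuck-at-1 is consistent with every test.

N3 stuck-at-1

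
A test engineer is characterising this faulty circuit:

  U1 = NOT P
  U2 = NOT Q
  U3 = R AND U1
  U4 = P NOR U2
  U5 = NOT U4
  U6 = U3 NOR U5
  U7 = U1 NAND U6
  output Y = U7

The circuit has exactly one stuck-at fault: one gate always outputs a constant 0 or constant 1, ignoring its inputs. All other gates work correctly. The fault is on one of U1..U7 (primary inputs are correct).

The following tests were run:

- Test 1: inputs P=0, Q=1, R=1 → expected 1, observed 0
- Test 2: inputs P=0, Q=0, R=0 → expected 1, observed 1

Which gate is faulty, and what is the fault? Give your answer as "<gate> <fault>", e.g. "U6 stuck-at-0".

Fault-free values for test 1 (P=0, Q=1, R=1): U1=1, U2=0, U3=1, U4=1, U5=0, U6=0, U7=1, giving Y=1. Observed 0.
Test 1: faults giving observed 0 are {U3 stuck-at-0, U6 stuck-at-1, U7 stuck-at-0}.
Test 2 (P=0, Q=0, R=0): fault-free U1=1, U2=1, U3=0, U4=0, U5=1, U6=0, U7=1 → 1; observed 1. Eliminates U6 stuck-at-1, U7 stuck-at-0.
Only U3 stuck-at-0 is consistent with every test.

U3 stuck-at-0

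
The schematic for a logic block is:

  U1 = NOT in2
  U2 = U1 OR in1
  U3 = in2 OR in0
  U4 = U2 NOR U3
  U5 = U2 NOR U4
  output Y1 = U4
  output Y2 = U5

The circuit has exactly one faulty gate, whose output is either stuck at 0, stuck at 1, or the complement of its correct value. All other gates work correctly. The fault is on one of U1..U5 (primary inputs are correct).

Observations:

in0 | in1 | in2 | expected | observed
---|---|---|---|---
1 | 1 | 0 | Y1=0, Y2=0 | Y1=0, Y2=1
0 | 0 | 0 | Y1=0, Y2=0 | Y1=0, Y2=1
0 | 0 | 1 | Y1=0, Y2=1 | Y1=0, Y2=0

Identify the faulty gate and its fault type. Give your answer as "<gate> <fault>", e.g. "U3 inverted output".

Fault-free values for test 1 (in0=1, in1=1, in2=0): U1=1, U2=1, U3=1, U4=0, U5=0, giving Y1=0, Y2=0. Observed Y1=0, Y2=1.
Test 1: faults giving observed Y1=0, Y2=1 are {U2 stuck-at-0, U2 inverted output, U5 stuck-at-1, U5 inverted output}.
Test 2 (in0=0, in1=0, in2=0): fault-free U1=1, U2=1, U3=0, U4=0, U5=0 → Y1=0, Y2=0; observed Y1=0, Y2=1. Eliminates U2 stuck-at-0, U2 inverted output.
Test 3 (in0=0, in1=0, in2=1): fault-free U1=0, U2=0, U3=1, U4=0, U5=1 → Y1=0, Y2=1; observed Y1=0, Y2=0. Eliminates U5 stuck-at-1.
Only U5 inverted output is consistent with every test.

U5 inverted output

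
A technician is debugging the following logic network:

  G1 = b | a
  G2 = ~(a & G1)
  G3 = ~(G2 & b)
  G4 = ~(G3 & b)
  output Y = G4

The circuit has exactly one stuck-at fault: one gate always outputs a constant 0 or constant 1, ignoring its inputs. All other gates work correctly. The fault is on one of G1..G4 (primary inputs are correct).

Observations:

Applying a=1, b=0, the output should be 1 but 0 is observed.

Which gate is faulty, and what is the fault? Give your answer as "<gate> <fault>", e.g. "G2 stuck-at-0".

Fault-free values for test 1 (a=1, b=0): G1=1, G2=0, G3=1, G4=1, giving Y=1. Observed 0.
Test 1: faults giving observed 0 are {G4 stuck-at-0}.
Only G4 stuck-at-0 is consistent with every test.

G4 stuck-at-0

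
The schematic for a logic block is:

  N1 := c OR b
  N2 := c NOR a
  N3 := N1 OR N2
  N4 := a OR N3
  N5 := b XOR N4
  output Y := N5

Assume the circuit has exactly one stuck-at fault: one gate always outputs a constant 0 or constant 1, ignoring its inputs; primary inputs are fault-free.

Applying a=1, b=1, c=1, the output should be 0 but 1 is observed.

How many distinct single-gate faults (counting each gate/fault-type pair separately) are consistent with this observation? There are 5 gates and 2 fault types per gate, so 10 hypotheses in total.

2

Fault-free: N1=1, N2=0, N3=1, N4=1, N5=0 → 0. Observed 1.
  N1 stuck-at-0: output 0 ✗
  N1 stuck-at-1: output 0 ✗
  N2 stuck-at-0: output 0 ✗
  N2 stuck-at-1: output 0 ✗
  N3 stuck-at-0: output 0 ✗
  N3 stuck-at-1: output 0 ✗
  N4 stuck-at-0: output 1 ✓
  N4 stuck-at-1: output 0 ✗
  N5 stuck-at-0: output 0 ✗
  N5 stuck-at-1: output 1 ✓
Consistent faults: {N4 stuck-at-0, N5 stuck-at-1} — 2 in all.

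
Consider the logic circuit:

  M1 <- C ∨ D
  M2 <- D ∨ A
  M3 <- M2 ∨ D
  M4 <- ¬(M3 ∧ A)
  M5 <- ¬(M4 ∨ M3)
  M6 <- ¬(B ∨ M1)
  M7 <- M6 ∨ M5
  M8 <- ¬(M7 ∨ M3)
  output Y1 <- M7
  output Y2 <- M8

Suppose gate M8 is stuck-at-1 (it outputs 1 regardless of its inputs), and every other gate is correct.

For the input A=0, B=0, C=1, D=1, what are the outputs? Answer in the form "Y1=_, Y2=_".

Y1=0, Y2=1

Propagate with M8 forced: M1=1, M2=1, M3=1, M4=1, M5=0, M6=0, M7=0, M8=1 [stuck-at-1].
So the outputs are Y1=0, Y2=1. (Without the fault they would be Y1=0, Y2=0.)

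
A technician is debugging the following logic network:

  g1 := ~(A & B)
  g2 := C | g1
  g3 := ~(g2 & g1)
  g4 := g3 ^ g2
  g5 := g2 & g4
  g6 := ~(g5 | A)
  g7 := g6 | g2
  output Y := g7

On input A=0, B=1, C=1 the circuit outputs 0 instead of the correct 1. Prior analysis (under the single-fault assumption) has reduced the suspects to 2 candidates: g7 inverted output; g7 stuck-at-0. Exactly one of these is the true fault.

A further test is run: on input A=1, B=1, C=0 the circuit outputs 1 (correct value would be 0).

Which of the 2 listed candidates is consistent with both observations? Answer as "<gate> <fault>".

Evaluate each candidate on input A=1, B=1, C=0:
  g7 inverted output: g1=0, g2=0, g3=1, g4=1, g5=0, g6=0, g7=1 [inverted output] → 1 — matches
  g7 stuck-at-0: g1=0, g2=0, g3=1, g4=1, g5=0, g6=0, g7=0 [stuck-at-0] → 0 — eliminated
Only g7 inverted output reproduces the observed 1.

g7 inverted output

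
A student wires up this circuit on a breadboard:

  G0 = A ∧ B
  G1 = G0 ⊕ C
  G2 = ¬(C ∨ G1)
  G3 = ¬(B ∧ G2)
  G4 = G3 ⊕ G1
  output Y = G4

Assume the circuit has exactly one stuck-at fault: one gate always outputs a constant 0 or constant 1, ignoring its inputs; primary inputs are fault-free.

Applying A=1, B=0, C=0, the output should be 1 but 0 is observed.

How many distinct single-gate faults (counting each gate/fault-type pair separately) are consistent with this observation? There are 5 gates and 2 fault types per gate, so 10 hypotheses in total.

Fault-free: G0=0, G1=0, G2=1, G3=1, G4=1 → 1. Observed 0.
  G0 stuck-at-0: output 1 ✗
  G0 stuck-at-1: output 0 ✓
  G1 stuck-at-0: output 1 ✗
  G1 stuck-at-1: output 0 ✓
  G2 stuck-at-0: output 1 ✗
  G2 stuck-at-1: output 1 ✗
  G3 stuck-at-0: output 0 ✓
  G3 stuck-at-1: output 1 ✗
  G4 stuck-at-0: output 0 ✓
  G4 stuck-at-1: output 1 ✗
Consistent faults: {G0 stuck-at-1, G1 stuck-at-1, G3 stuck-at-0, G4 stuck-at-0} — 4 in all.

4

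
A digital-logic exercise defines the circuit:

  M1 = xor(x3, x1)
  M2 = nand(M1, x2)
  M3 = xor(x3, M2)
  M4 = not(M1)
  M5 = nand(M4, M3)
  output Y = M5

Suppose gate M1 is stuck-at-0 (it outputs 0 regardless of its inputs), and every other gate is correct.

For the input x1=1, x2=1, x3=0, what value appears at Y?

Propagate with M1 forced: M1=0 [stuck-at-0], M2=1, M3=1, M4=1, M5=0.
So Y = 0. (Without the fault it would be 1.)

0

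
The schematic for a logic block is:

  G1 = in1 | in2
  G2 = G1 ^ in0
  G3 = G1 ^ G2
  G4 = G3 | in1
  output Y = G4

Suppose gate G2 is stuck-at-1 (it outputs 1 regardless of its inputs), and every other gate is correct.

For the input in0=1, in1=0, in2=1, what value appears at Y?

0

Propagate with G2 forced: G1=1, G2=1 [stuck-at-1], G3=0, G4=0.
So Y = 0. (Without the fault it would be 1.)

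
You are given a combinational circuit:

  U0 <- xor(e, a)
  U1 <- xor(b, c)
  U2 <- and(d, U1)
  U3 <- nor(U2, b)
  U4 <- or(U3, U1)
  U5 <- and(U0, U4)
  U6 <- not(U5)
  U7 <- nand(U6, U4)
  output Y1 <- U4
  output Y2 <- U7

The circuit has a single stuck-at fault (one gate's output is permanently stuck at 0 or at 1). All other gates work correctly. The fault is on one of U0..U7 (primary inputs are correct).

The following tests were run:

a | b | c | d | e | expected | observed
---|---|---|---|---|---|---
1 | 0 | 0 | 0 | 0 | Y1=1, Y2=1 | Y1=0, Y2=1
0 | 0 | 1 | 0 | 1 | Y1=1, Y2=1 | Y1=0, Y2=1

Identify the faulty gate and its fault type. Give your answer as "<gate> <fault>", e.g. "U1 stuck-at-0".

Fault-free values for test 1 (a=1, b=0, c=0, d=0, e=0): U0=1, U1=0, U2=0, U3=1, U4=1, U5=1, U6=0, U7=1, giving Y1=1, Y2=1. Observed Y1=0, Y2=1.
Test 1: faults giving observed Y1=0, Y2=1 are {U2 stuck-at-1, U3 stuck-at-0, U4 stuck-at-0}.
Test 2 (a=0, b=0, c=1, d=0, e=1): fault-free U0=1, U1=1, U2=0, U3=1, U4=1, U5=1, U6=0, U7=1 → Y1=1, Y2=1; observed Y1=0, Y2=1. Eliminates U2 stuck-at-1, U3 stuck-at-0.
Only U4 stuck-at-0 is consistent with every test.

U4 stuck-at-0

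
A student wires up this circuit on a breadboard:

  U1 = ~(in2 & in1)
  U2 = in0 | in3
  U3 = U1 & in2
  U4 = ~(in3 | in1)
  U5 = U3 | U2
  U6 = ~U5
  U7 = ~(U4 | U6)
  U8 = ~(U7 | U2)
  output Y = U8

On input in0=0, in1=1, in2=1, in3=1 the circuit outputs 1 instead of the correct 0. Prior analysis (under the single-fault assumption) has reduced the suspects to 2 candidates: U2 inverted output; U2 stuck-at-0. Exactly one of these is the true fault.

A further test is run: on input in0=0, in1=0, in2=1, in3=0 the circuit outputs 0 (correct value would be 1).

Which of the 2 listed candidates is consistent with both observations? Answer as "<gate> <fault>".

Evaluate each candidate on input in0=0, in1=0, in2=1, in3=0:
  U2 inverted output: U1=1, U2=1 [inverted output], U3=1, U4=1, U5=1, U6=0, U7=0, U8=0 → 0 — matches
  U2 stuck-at-0: U1=1, U2=0 [stuck-at-0], U3=1, U4=1, U5=1, U6=0, U7=0, U8=1 → 1 — eliminated
Only U2 inverted output reproduces the observed 0.

U2 inverted output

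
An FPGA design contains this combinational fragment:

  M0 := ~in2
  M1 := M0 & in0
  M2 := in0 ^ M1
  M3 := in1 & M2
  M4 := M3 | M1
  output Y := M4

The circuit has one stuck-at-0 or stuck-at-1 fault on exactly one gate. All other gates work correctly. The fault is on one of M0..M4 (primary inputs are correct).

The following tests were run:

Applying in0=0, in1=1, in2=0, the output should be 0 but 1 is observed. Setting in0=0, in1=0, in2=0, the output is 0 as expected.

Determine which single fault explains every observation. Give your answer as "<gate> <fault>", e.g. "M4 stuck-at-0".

M2 stuck-at-1

Fault-free values for test 1 (in0=0, in1=1, in2=0): M0=1, M1=0, M2=0, M3=0, M4=0, giving Y=0. Observed 1.
Test 1: faults giving observed 1 are {M1 stuck-at-1, M2 stuck-at-1, M3 stuck-at-1, M4 stuck-at-1}.
Test 2 (in0=0, in1=0, in2=0): fault-free M0=1, M1=0, M2=0, M3=0, M4=0 → 0; observed 0. Eliminates M1 stuck-at-1, M3 stuck-at-1, M4 stuck-at-1.
Only M2 stuck-at-1 is consistent with every test.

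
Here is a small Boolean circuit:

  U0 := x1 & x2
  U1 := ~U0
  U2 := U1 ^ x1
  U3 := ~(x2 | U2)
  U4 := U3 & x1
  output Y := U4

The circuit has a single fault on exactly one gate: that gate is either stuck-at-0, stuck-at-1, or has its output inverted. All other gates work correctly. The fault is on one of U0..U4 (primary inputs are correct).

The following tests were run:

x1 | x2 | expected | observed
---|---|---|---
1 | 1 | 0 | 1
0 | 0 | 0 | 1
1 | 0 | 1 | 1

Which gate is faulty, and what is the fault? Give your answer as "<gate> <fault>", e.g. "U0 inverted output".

Fault-free values for test 1 (x1=1, x2=1): U0=1, U1=0, U2=1, U3=0, U4=0, giving Y=0. Observed 1.
Test 1: faults giving observed 1 are {U3 stuck-at-1, U3 inverted output, U4 stuck-at-1, U4 inverted output}.
Test 2 (x1=0, x2=0): fault-free U0=0, U1=1, U2=1, U3=0, U4=0 → 0; observed 1. Eliminates U3 stuck-at-1, U3 inverted output.
Test 3 (x1=1, x2=0): fault-free U0=0, U1=1, U2=0, U3=1, U4=1 → 1; observed 1. Eliminates U4 inverted output.
Only U4 stuck-at-1 is consistent with every test.

U4 stuck-at-1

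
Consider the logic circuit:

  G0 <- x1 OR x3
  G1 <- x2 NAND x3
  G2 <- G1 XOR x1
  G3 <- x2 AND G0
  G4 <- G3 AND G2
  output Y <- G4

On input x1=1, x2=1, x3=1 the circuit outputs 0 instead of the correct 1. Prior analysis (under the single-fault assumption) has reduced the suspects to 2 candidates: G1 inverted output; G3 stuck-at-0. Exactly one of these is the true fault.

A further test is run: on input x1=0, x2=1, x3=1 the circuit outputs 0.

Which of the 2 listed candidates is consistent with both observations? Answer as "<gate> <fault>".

Evaluate each candidate on input x1=0, x2=1, x3=1:
  G1 inverted output: G0=1, G1=1 [inverted output], G2=1, G3=1, G4=1 → 1 — eliminated
  G3 stuck-at-0: G0=1, G1=0, G2=0, G3=0 [stuck-at-0], G4=0 → 0 — matches
Only G3 stuck-at-0 reproduces the observed 0.

G3 stuck-at-0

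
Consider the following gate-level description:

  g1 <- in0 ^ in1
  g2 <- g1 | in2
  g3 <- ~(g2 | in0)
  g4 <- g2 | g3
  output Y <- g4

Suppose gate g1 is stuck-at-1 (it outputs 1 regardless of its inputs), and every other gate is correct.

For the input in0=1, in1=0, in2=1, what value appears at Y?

Propagate with g1 forced: g1=1 [stuck-at-1], g2=1, g3=0, g4=1.
So Y = 1. (Same as the fault-free value — the fault is masked on this input.)

1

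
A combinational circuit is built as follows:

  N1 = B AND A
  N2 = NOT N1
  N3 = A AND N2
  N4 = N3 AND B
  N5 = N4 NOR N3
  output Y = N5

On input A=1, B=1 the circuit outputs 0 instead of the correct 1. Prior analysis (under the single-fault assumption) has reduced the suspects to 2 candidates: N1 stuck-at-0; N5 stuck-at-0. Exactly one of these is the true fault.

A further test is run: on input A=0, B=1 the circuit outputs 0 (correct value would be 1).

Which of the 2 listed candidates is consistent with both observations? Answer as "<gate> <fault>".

N5 stuck-at-0

Evaluate each candidate on input A=0, B=1:
  N1 stuck-at-0: N1=0 [stuck-at-0], N2=1, N3=0, N4=0, N5=1 → 1 — eliminated
  N5 stuck-at-0: N1=0, N2=1, N3=0, N4=0, N5=0 [stuck-at-0] → 0 — matches
Only N5 stuck-at-0 reproduces the observed 0.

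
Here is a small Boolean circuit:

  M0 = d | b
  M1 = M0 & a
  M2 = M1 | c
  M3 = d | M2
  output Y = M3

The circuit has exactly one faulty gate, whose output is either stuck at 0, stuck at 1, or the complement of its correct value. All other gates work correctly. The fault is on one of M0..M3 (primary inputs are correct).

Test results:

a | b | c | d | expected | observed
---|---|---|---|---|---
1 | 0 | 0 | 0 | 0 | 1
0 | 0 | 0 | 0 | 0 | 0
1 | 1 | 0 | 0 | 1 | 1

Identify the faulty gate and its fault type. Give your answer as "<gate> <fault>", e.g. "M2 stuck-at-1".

M0 stuck-at-1

Fault-free values for test 1 (a=1, b=0, c=0, d=0): M0=0, M1=0, M2=0, M3=0, giving Y=0. Observed 1.
Test 1: faults giving observed 1 are {M0 stuck-at-1, M0 inverted output, M1 stuck-at-1, M1 inverted output, M2 stuck-at-1, M2 inverted output, M3 stuck-at-1, M3 inverted output}.
Test 2 (a=0, b=0, c=0, d=0): fault-free M0=0, M1=0, M2=0, M3=0 → 0; observed 0. Eliminates M1 stuck-at-1, M1 inverted output, M2 stuck-at-1, M2 inverted output, M3 stuck-at-1, M3 inverted output.
Test 3 (a=1, b=1, c=0, d=0): fault-free M0=1, M1=1, M2=1, M3=1 → 1; observed 1. Eliminates M0 inverted output.
Only M0 stuck-at-1 is consistent with every test.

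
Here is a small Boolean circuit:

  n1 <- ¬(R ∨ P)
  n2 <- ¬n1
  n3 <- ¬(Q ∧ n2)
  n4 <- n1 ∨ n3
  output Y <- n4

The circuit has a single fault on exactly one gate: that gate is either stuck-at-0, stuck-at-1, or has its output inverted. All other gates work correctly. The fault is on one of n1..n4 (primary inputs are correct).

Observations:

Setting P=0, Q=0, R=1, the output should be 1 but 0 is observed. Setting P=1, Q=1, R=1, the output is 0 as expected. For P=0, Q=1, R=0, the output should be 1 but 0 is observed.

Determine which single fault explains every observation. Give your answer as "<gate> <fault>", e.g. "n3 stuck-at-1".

Fault-free values for test 1 (P=0, Q=0, R=1): n1=0, n2=1, n3=1, n4=1, giving Y=1. Observed 0.
Test 1: faults giving observed 0 are {n3 stuck-at-0, n3 inverted output, n4 stuck-at-0, n4 inverted output}.
Test 2 (P=1, Q=1, R=1): fault-free n1=0, n2=1, n3=0, n4=0 → 0; observed 0. Eliminates n3 inverted output, n4 inverted output.
Test 3 (P=0, Q=1, R=0): fault-free n1=1, n2=0, n3=1, n4=1 → 1; observed 0. Eliminates n3 stuck-at-0.
Only n4 stuck-at-0 is consistent with every test.

n4 stuck-at-0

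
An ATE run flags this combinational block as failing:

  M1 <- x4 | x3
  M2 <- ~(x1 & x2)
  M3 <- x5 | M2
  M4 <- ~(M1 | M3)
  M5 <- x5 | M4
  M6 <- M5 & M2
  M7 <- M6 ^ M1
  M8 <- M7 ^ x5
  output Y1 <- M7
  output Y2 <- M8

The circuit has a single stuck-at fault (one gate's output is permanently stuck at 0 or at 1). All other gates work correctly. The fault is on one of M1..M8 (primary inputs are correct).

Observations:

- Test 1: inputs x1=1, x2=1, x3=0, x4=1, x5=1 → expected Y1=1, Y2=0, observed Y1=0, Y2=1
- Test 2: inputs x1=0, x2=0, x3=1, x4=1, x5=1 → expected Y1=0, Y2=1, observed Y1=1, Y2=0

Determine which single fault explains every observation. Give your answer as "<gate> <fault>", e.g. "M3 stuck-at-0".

M1 stuck-at-0

Fault-free values for test 1 (x1=1, x2=1, x3=0, x4=1, x5=1): M1=1, M2=0, M3=1, M4=0, M5=1, M6=0, M7=1, M8=0, giving Y1=1, Y2=0. Observed Y1=0, Y2=1.
Test 1: faults giving observed Y1=0, Y2=1 are {M1 stuck-at-0, M2 stuck-at-1, M6 stuck-at-1, M7 stuck-at-0}.
Test 2 (x1=0, x2=0, x3=1, x4=1, x5=1): fault-free M1=1, M2=1, M3=1, M4=0, M5=1, M6=1, M7=0, M8=1 → Y1=0, Y2=1; observed Y1=1, Y2=0. Eliminates M2 stuck-at-1, M6 stuck-at-1, M7 stuck-at-0.
Only M1 stuck-at-0 is consistent with every test.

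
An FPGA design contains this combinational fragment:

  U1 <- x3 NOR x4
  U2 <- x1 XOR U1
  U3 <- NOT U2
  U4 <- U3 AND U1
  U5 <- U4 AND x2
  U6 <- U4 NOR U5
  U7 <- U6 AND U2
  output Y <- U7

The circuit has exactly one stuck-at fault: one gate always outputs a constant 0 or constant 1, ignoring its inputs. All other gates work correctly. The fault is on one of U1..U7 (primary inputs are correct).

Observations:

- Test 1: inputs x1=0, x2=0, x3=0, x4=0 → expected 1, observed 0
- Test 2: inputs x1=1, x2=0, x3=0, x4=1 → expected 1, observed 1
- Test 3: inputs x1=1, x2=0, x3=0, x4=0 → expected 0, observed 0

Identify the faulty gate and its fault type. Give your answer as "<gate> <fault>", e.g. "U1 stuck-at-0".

U3 stuck-at-1

Fault-free values for test 1 (x1=0, x2=0, x3=0, x4=0): U1=1, U2=1, U3=0, U4=0, U5=0, U6=1, U7=1, giving Y=1. Observed 0.
Test 1: faults giving observed 0 are {U1 stuck-at-0, U2 stuck-at-0, U3 stuck-at-1, U4 stuck-at-1, U5 stuck-at-1, U6 stuck-at-0, U7 stuck-at-0}.
Test 2 (x1=1, x2=0, x3=0, x4=1): fault-free U1=0, U2=1, U3=0, U4=0, U5=0, U6=1, U7=1 → 1; observed 1. Eliminates U2 stuck-at-0, U4 stuck-at-1, U5 stuck-at-1, U6 stuck-at-0, U7 stuck-at-0.
Test 3 (x1=1, x2=0, x3=0, x4=0): fault-free U1=1, U2=0, U3=1, U4=1, U5=0, U6=0, U7=0 → 0; observed 0. Eliminates U1 stuck-at-0.
Only U3 stuck-at-1 is consistent with every test.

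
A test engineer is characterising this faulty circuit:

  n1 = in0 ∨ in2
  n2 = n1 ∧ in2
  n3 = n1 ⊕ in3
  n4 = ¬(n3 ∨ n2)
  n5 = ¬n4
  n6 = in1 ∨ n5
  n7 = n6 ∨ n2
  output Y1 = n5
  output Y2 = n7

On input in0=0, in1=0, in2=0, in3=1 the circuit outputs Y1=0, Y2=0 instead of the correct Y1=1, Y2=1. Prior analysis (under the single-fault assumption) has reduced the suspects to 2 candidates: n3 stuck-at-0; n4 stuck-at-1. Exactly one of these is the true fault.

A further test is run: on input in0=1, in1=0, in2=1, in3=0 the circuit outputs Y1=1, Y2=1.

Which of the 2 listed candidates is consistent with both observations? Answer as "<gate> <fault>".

Evaluate each candidate on input in0=1, in1=0, in2=1, in3=0:
  n3 stuck-at-0: n1=1, n2=1, n3=0 [stuck-at-0], n4=0, n5=1, n6=1, n7=1 → Y1=1, Y2=1 — matches
  n4 stuck-at-1: n1=1, n2=1, n3=1, n4=1 [stuck-at-1], n5=0, n6=0, n7=1 → Y1=0, Y2=1 — eliminated
Only n3 stuck-at-0 reproduces the observed Y1=1, Y2=1.

n3 stuck-at-0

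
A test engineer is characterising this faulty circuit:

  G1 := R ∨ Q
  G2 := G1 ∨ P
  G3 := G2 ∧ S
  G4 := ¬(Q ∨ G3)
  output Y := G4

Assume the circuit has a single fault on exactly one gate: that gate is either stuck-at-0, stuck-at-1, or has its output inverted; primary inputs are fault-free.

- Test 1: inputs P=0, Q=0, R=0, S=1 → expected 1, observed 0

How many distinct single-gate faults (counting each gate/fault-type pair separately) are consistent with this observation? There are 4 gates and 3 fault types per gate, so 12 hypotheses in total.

Fault-free: G1=0, G2=0, G3=0, G4=1 → 1. Observed 0.
  G1 stuck-at-0: output 1 ✗
  G1 stuck-at-1: output 0 ✓
  G1 inverted output: output 0 ✓
  G2 stuck-at-0: output 1 ✗
  G2 stuck-at-1: output 0 ✓
  G2 inverted output: output 0 ✓
  G3 stuck-at-0: output 1 ✗
  G3 stuck-at-1: output 0 ✓
  G3 inverted output: output 0 ✓
  G4 stuck-at-0: output 0 ✓
  G4 stuck-at-1: output 1 ✗
  G4 inverted output: output 0 ✓
Consistent faults: {G1 stuck-at-1, G1 inverted output, G2 stuck-at-1, G2 inverted output, G3 stuck-at-1, G3 inverted output, G4 stuck-at-0, G4 inverted output} — 8 in all.

8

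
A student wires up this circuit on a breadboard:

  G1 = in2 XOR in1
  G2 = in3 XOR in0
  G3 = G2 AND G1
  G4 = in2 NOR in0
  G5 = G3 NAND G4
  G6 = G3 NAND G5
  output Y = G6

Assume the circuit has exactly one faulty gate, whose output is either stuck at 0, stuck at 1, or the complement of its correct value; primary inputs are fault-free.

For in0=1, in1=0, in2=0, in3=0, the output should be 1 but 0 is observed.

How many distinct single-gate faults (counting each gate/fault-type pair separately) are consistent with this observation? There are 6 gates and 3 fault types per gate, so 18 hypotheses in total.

6

Fault-free: G1=0, G2=1, G3=0, G4=0, G5=1, G6=1 → 1. Observed 0.
  G1: stuck-at-1, inverted output ✓; others ✗
  G2: none of the 3 fault types match ✗
  G3: stuck-at-1, inverted output ✓; others ✗
  G4: none of the 3 fault types match ✗
  G5: none of the 3 fault types match ✗
  G6: stuck-at-0, inverted output ✓; others ✗
Consistent faults: {G1 stuck-at-1, G1 inverted output, G3 stuck-at-1, G3 inverted output, G6 stuck-at-0, G6 inverted output} — 6 in all.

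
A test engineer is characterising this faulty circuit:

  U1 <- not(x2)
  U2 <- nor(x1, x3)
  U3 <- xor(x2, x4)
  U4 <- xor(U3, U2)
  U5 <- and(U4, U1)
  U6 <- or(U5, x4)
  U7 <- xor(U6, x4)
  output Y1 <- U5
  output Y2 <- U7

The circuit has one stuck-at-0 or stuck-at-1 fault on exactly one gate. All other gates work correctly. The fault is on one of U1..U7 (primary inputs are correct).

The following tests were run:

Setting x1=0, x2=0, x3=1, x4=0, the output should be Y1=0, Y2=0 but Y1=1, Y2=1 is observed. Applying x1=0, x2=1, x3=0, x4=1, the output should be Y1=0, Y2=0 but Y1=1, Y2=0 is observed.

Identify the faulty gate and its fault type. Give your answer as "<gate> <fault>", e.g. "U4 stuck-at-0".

Fault-free values for test 1 (x1=0, x2=0, x3=1, x4=0): U1=1, U2=0, U3=0, U4=0, U5=0, U6=0, U7=0, giving Y1=0, Y2=0. Observed Y1=1, Y2=1.
Test 1: faults giving observed Y1=1, Y2=1 are {U2 stuck-at-1, U3 stuck-at-1, U4 stuck-at-1, U5 stuck-at-1}.
Test 2 (x1=0, x2=1, x3=0, x4=1): fault-free U1=0, U2=1, U3=0, U4=1, U5=0, U6=1, U7=0 → Y1=0, Y2=0; observed Y1=1, Y2=0. Eliminates U2 stuck-at-1, U3 stuck-at-1, U4 stuck-at-1.
Only U5 stuck-at-1 is consistent with every test.

U5 stuck-at-1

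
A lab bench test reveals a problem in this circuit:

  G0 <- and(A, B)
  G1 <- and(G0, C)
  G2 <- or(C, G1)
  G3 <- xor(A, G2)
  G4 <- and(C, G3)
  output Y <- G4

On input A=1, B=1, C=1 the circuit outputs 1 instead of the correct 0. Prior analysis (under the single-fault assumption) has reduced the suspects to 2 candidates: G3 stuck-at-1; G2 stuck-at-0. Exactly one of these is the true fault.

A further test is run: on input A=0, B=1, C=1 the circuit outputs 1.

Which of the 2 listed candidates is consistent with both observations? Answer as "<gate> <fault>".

Evaluate each candidate on input A=0, B=1, C=1:
  G3 stuck-at-1: G0=0, G1=0, G2=1, G3=1 [stuck-at-1], G4=1 → 1 — matches
  G2 stuck-at-0: G0=0, G1=0, G2=0 [stuck-at-0], G3=0, G4=0 → 0 — eliminated
Only G3 stuck-at-1 reproduces the observed 1.

G3 stuck-at-1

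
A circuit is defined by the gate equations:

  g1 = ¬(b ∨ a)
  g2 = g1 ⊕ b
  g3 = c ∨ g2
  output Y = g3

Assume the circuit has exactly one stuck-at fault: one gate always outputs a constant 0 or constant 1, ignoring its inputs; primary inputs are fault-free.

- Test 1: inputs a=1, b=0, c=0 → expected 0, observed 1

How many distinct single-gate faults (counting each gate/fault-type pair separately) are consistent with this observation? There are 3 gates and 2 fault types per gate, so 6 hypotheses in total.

Fault-free: g1=0, g2=0, g3=0 → 0. Observed 1.
  g1 stuck-at-0: output 0 ✗
  g1 stuck-at-1: output 1 ✓
  g2 stuck-at-0: output 0 ✗
  g2 stuck-at-1: output 1 ✓
  g3 stuck-at-0: output 0 ✗
  g3 stuck-at-1: output 1 ✓
Consistent faults: {g1 stuck-at-1, g2 stuck-at-1, g3 stuck-at-1} — 3 in all.

3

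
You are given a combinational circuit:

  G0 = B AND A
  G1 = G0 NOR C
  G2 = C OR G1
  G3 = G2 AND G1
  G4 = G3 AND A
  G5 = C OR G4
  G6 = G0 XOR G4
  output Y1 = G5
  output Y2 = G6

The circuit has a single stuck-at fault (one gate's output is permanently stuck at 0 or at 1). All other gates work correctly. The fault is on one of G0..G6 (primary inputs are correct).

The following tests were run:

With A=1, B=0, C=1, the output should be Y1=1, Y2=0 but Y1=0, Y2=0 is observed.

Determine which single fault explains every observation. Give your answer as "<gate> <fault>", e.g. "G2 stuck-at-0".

G5 stuck-at-0

Fault-free values for test 1 (A=1, B=0, C=1): G0=0, G1=0, G2=1, G3=0, G4=0, G5=1, G6=0, giving Y1=1, Y2=0. Observed Y1=0, Y2=0.
Test 1: faults giving observed Y1=0, Y2=0 are {G5 stuck-at-0}.
Only G5 stuck-at-0 is consistent with every test.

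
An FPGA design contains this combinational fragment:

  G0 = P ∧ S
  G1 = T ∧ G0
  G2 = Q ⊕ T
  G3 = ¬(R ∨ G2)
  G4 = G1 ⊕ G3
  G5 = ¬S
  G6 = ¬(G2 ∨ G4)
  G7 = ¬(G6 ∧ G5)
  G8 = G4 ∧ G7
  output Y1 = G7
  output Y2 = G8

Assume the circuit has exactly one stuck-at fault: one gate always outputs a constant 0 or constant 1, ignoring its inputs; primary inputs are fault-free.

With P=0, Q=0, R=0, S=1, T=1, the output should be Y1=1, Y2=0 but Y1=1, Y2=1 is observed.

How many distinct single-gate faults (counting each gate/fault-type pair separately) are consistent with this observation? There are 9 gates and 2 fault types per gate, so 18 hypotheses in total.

6

Fault-free: G0=0, G1=0, G2=1, G3=0, G4=0, G5=0, G6=0, G7=1, G8=0 → Y1=1, Y2=0. Observed Y1=1, Y2=1.
  G0: stuck-at-1 ✓; others ✗
  G1: stuck-at-1 ✓; others ✗
  G2: stuck-at-0 ✓; others ✗
  G3: stuck-at-1 ✓; others ✗
  G4: stuck-at-1 ✓; others ✗
  G5: none of the 2 fault types match ✗
  G6: none of the 2 fault types match ✗
  G7: none of the 2 fault types match ✗
  G8: stuck-at-1 ✓; others ✗
Consistent faults: {G0 stuck-at-1, G1 stuck-at-1, G2 stuck-at-0, G3 stuck-at-1, G4 stuck-at-1, G8 stuck-at-1} — 6 in all.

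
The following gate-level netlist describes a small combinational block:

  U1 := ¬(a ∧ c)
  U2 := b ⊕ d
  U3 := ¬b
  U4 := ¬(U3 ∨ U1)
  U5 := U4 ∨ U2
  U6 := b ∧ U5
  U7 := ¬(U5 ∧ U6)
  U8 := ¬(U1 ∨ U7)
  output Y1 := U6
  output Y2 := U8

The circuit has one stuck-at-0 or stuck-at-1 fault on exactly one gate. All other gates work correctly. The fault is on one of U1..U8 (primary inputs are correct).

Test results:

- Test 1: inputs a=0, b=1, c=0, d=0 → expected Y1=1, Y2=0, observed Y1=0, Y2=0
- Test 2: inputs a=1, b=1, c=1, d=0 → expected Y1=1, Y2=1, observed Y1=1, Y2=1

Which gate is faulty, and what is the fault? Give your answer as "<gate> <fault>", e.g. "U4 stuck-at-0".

Fault-free values for test 1 (a=0, b=1, c=0, d=0): U1=1, U2=1, U3=0, U4=0, U5=1, U6=1, U7=0, U8=0, giving Y1=1, Y2=0. Observed Y1=0, Y2=0.
Test 1: faults giving observed Y1=0, Y2=0 are {U2 stuck-at-0, U5 stuck-at-0, U6 stuck-at-0}.
Test 2 (a=1, b=1, c=1, d=0): fault-free U1=0, U2=1, U3=0, U4=1, U5=1, U6=1, U7=0, U8=1 → Y1=1, Y2=1; observed Y1=1, Y2=1. Eliminates U5 stuck-at-0, U6 stuck-at-0.
Only U2 stuck-at-0 is consistent with every test.

U2 stuck-at-0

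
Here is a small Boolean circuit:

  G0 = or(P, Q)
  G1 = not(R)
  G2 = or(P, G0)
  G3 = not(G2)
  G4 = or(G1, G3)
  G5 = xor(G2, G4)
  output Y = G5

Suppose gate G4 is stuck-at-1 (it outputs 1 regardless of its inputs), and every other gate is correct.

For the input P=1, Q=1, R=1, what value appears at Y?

Propagate with G4 forced: G0=1, G1=0, G2=1, G3=0, G4=1 [stuck-at-1], G5=0.
So Y = 0. (Without the fault it would be 1.)

0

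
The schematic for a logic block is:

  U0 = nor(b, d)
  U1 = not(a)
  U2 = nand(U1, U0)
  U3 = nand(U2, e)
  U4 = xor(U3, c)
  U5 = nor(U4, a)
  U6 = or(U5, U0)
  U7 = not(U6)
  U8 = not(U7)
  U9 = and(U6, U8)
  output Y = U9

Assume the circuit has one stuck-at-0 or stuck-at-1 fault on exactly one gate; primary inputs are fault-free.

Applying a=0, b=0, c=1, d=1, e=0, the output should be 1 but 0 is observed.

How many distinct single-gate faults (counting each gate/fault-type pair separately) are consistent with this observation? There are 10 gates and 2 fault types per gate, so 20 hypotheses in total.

7

Fault-free: U0=0, U1=1, U2=1, U3=1, U4=0, U5=1, U6=1, U7=0, U8=1, U9=1 → 1. Observed 0.
  U0: none of the 2 fault types match ✗
  U1: none of the 2 fault types match ✗
  U2: none of the 2 fault types match ✗
  U3: stuck-at-0 ✓; others ✗
  U4: stuck-at-1 ✓; others ✗
  U5: stuck-at-0 ✓; others ✗
  U6: stuck-at-0 ✓; others ✗
  U7: stuck-at-1 ✓; others ✗
  U8: stuck-at-0 ✓; others ✗
  U9: stuck-at-0 ✓; others ✗
Consistent faults: {U3 stuck-at-0, U4 stuck-at-1, U5 stuck-at-0, U6 stuck-at-0, U7 stuck-at-1, U8 stuck-at-0, U9 stuck-at-0} — 7 in all.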